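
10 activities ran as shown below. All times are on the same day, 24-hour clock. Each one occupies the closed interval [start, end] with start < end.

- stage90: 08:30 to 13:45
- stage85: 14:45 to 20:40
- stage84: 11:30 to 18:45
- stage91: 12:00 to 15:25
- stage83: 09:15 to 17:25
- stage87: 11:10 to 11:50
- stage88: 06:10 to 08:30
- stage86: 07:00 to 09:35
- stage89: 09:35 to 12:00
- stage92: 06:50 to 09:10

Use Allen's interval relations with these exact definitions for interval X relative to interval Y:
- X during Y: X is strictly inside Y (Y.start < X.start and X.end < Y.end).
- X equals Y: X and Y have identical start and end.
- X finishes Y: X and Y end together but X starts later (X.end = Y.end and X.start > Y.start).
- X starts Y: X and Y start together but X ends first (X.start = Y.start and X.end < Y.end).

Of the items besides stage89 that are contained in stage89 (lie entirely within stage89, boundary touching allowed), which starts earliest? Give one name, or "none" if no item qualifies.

stage87

Target stage89 = [09:35, 12:00].
stage83 [09:15, 17:25] → contains → excluded.
stage84 [11:30, 18:45] → overlapped-by → excluded.
stage85 [14:45, 20:40] → after → excluded.
stage86 [07:00, 09:35] → meets → excluded.
stage87 [11:10, 11:50] → during → candidate.
stage88 [06:10, 08:30] → before → excluded.
stage90 [08:30, 13:45] → contains → excluded.
stage91 [12:00, 15:25] → met-by → excluded.
stage92 [06:50, 09:10] → before → excluded.
Among candidates, earliest start is 11:10 → stage87.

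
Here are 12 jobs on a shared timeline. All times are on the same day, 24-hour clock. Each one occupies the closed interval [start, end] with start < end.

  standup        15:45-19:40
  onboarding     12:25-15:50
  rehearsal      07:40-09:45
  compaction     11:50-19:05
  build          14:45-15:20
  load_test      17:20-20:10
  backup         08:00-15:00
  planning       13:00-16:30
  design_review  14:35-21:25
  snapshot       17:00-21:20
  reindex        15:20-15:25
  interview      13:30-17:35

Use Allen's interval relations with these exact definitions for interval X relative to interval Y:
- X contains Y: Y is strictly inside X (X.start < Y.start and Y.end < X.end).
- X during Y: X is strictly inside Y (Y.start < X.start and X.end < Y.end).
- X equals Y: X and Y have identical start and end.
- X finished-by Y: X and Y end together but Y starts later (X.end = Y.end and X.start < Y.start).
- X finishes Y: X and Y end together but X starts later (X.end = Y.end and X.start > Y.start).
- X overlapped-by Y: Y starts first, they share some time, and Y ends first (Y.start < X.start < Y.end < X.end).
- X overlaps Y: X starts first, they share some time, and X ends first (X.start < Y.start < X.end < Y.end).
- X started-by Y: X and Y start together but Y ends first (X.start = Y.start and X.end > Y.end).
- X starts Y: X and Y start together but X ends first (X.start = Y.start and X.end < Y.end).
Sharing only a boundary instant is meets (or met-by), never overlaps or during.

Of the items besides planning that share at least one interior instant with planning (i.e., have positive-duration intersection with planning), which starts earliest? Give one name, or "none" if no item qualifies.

backup

Target planning = [13:00, 16:30].
backup [08:00, 15:00] → overlaps → candidate.
build [14:45, 15:20] → during → candidate.
compaction [11:50, 19:05] → contains → candidate.
design_review [14:35, 21:25] → overlapped-by → candidate.
interview [13:30, 17:35] → overlapped-by → candidate.
load_test [17:20, 20:10] → after → excluded.
onboarding [12:25, 15:50] → overlaps → candidate.
rehearsal [07:40, 09:45] → before → excluded.
reindex [15:20, 15:25] → during → candidate.
snapshot [17:00, 21:20] → after → excluded.
standup [15:45, 19:40] → overlapped-by → candidate.
Among candidates, earliest start is 08:00 → backup.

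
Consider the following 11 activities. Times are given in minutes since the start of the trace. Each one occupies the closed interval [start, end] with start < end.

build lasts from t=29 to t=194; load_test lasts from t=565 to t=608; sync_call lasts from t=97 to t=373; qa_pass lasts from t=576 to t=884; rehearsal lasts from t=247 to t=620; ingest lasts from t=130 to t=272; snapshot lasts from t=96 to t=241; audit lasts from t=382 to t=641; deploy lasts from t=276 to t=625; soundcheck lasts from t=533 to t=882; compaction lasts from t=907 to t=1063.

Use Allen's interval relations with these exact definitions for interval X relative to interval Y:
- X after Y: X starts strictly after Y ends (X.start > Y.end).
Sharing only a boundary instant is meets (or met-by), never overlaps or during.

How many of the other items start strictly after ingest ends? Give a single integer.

Target ingest = [t=130, t=272].
audit [t=382, t=641] → after → counts.
build [t=29, t=194] → overlaps → no.
compaction [t=907, t=1063] → after → counts.
deploy [t=276, t=625] → after → counts.
load_test [t=565, t=608] → after → counts.
qa_pass [t=576, t=884] → after → counts.
rehearsal [t=247, t=620] → overlapped-by → no.
snapshot [t=96, t=241] → overlaps → no.
soundcheck [t=533, t=882] → after → counts.
sync_call [t=97, t=373] → contains → no.
Total: 6.

6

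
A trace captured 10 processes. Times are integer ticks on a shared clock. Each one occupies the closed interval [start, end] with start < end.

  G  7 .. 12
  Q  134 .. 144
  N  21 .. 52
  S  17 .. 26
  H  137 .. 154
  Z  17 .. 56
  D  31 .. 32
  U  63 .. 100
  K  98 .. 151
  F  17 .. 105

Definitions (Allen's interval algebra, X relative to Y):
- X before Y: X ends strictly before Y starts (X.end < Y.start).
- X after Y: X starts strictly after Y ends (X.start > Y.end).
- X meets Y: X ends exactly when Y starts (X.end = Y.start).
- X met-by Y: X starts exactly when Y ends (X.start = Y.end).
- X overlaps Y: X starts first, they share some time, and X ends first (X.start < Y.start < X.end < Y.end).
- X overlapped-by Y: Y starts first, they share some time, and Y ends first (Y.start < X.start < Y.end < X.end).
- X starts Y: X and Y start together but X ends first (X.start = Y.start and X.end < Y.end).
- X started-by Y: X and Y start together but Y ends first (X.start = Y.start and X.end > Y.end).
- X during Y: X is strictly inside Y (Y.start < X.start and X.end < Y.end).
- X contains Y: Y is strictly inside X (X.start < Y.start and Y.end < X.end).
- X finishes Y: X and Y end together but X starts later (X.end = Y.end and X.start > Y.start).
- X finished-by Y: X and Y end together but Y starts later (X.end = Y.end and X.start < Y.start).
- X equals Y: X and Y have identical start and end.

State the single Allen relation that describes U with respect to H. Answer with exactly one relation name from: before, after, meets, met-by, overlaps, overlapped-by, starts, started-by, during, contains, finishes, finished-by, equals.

U = [63, 100]; H = [137, 154].
Compare endpoints: U.start < H.start, U.start < H.end, U.end < H.start, U.end < H.end.
That pattern is 'before'.

before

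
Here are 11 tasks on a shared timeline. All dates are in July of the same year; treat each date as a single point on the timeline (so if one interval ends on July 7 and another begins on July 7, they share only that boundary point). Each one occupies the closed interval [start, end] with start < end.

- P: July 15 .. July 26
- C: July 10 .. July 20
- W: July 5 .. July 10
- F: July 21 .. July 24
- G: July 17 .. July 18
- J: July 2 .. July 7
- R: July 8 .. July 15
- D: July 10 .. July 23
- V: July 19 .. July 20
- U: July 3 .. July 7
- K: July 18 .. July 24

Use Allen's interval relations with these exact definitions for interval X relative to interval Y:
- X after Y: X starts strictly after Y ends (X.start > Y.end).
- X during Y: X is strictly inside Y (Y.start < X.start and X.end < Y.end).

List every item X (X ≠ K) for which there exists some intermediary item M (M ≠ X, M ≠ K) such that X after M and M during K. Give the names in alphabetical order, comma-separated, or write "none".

Target K = [July 18, July 24].
Intermediaries M with M during K: V.
Via V — items with X after V: F.
Union: F.

F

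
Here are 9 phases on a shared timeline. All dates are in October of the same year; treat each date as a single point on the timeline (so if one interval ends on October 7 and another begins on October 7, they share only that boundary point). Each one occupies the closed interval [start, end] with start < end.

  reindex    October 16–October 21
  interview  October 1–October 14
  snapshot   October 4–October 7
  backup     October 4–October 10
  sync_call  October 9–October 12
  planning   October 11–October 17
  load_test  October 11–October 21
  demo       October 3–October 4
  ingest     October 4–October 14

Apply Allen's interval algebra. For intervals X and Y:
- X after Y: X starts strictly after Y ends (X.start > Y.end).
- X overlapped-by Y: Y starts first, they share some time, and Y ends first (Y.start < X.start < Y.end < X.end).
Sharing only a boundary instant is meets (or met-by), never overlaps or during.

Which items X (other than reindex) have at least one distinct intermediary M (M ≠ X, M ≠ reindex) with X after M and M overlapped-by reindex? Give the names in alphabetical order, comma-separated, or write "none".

none

Target reindex = [October 16, October 21].
Intermediaries M with M overlapped-by reindex: none.
Union: none.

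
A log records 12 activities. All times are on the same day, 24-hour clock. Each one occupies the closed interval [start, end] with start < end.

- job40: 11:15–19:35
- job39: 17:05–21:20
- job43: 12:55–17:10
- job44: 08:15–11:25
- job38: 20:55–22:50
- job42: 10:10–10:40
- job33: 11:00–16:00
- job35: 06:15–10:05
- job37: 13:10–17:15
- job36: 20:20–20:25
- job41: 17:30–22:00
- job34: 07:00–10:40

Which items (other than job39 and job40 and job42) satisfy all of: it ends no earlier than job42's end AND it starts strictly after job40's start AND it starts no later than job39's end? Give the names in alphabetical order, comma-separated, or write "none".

Conditions: its end is no earlier than job42's end (X.end >= 10:40) AND its start is strictly after job40's start (X.start > 11:15) AND its start is no later than job39's end (X.start <= 21:20).
job33: end 16:00 >= 10:40? ✓; start 11:00 > 11:15? ✗; start 11:00 <= 21:20? ✓ → no.
job34: end 10:40 >= 10:40? ✓; start 07:00 > 11:15? ✗; start 07:00 <= 21:20? ✓ → no.
job35: end 10:05 >= 10:40? ✗; start 06:15 > 11:15? ✗; start 06:15 <= 21:20? ✓ → no.
job36: end 20:25 >= 10:40? ✓; start 20:20 > 11:15? ✓; start 20:20 <= 21:20? ✓ → yes.
job37: end 17:15 >= 10:40? ✓; start 13:10 > 11:15? ✓; start 13:10 <= 21:20? ✓ → yes.
job38: end 22:50 >= 10:40? ✓; start 20:55 > 11:15? ✓; start 20:55 <= 21:20? ✓ → yes.
job41: end 22:00 >= 10:40? ✓; start 17:30 > 11:15? ✓; start 17:30 <= 21:20? ✓ → yes.
job43: end 17:10 >= 10:40? ✓; start 12:55 > 11:15? ✓; start 12:55 <= 21:20? ✓ → yes.
job44: end 11:25 >= 10:40? ✓; start 08:15 > 11:15? ✗; start 08:15 <= 21:20? ✓ → no.
Result: job36, job37, job38, job41, job43.

job36, job37, job38, job41, job43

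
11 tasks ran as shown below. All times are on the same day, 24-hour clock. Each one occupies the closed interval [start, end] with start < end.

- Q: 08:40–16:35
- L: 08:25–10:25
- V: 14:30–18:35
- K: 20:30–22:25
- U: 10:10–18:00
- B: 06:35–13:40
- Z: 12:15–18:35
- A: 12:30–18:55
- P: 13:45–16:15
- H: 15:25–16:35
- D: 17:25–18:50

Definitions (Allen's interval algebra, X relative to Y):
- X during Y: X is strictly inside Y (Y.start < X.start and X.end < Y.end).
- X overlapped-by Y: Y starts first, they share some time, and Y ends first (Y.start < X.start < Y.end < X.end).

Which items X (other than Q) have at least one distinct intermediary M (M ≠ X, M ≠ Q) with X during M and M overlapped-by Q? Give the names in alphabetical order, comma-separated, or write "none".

Target Q = [08:40, 16:35].
Intermediaries M with M overlapped-by Q: A, U, V, Z.
Via A — items with X during A: D, H, P, V.
Via U — items with X during U: H, P.
Via V — items with X during V: H.
Via Z — items with X during Z: H, P.
Union: D, H, P, V.

D, H, P, V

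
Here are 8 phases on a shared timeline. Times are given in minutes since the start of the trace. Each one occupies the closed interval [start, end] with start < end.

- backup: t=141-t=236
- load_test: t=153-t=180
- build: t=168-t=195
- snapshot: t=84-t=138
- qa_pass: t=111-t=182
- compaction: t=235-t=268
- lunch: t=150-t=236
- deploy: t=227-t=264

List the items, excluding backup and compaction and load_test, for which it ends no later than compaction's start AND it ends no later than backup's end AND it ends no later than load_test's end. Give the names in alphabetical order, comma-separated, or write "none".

snapshot

Conditions: its end is no later than compaction's start (X.end <= t=235) AND its end is no later than backup's end (X.end <= t=236) AND its end is no later than load_test's end (X.end <= t=180).
build: end t=195 <= t=235? ✓; end t=195 <= t=236? ✓; end t=195 <= t=180? ✗ → no.
deploy: end t=264 <= t=235? ✗; end t=264 <= t=236? ✗; end t=264 <= t=180? ✗ → no.
lunch: end t=236 <= t=235? ✗; end t=236 <= t=236? ✓; end t=236 <= t=180? ✗ → no.
qa_pass: end t=182 <= t=235? ✓; end t=182 <= t=236? ✓; end t=182 <= t=180? ✗ → no.
snapshot: end t=138 <= t=235? ✓; end t=138 <= t=236? ✓; end t=138 <= t=180? ✓ → yes.
Result: snapshot.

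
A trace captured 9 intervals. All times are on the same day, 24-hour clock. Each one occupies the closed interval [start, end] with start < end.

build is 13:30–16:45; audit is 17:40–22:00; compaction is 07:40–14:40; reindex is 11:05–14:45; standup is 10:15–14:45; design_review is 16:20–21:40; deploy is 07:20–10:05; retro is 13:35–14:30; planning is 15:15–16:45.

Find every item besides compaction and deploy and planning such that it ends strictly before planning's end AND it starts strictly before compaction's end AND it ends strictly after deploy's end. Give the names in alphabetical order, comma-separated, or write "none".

Conditions: its end is strictly before planning's end (X.end < 16:45) AND its start is strictly before compaction's end (X.start < 14:40) AND its end is strictly after deploy's end (X.end > 10:05).
audit: end 22:00 < 16:45? ✗; start 17:40 < 14:40? ✗; end 22:00 > 10:05? ✓ → no.
build: end 16:45 < 16:45? ✗; start 13:30 < 14:40? ✓; end 16:45 > 10:05? ✓ → no.
design_review: end 21:40 < 16:45? ✗; start 16:20 < 14:40? ✗; end 21:40 > 10:05? ✓ → no.
reindex: end 14:45 < 16:45? ✓; start 11:05 < 14:40? ✓; end 14:45 > 10:05? ✓ → yes.
retro: end 14:30 < 16:45? ✓; start 13:35 < 14:40? ✓; end 14:30 > 10:05? ✓ → yes.
standup: end 14:45 < 16:45? ✓; start 10:15 < 14:40? ✓; end 14:45 > 10:05? ✓ → yes.
Result: reindex, retro, standup.

reindex, retro, standup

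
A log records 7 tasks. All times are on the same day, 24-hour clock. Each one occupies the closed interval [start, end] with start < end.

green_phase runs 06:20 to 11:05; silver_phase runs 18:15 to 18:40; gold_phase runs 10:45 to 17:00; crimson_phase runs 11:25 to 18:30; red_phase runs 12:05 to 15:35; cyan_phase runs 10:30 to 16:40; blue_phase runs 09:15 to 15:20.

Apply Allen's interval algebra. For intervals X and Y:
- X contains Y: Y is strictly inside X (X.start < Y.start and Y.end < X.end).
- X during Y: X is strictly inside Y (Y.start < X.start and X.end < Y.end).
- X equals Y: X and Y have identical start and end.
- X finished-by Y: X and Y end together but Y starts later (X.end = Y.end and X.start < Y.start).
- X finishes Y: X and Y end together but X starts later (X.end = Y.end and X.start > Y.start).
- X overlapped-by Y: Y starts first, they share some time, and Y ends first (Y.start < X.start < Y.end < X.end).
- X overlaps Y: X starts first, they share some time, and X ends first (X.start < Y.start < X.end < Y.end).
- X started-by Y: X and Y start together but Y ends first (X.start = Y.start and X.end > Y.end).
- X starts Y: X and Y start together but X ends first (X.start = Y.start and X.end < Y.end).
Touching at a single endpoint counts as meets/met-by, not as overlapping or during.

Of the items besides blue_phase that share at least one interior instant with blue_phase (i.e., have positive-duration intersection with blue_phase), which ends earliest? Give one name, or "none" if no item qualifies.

Target blue_phase = [09:15, 15:20].
crimson_phase [11:25, 18:30] → overlapped-by → candidate.
cyan_phase [10:30, 16:40] → overlapped-by → candidate.
gold_phase [10:45, 17:00] → overlapped-by → candidate.
green_phase [06:20, 11:05] → overlaps → candidate.
red_phase [12:05, 15:35] → overlapped-by → candidate.
silver_phase [18:15, 18:40] → after → excluded.
Among candidates, earliest end is 11:05 → green_phase.

green_phase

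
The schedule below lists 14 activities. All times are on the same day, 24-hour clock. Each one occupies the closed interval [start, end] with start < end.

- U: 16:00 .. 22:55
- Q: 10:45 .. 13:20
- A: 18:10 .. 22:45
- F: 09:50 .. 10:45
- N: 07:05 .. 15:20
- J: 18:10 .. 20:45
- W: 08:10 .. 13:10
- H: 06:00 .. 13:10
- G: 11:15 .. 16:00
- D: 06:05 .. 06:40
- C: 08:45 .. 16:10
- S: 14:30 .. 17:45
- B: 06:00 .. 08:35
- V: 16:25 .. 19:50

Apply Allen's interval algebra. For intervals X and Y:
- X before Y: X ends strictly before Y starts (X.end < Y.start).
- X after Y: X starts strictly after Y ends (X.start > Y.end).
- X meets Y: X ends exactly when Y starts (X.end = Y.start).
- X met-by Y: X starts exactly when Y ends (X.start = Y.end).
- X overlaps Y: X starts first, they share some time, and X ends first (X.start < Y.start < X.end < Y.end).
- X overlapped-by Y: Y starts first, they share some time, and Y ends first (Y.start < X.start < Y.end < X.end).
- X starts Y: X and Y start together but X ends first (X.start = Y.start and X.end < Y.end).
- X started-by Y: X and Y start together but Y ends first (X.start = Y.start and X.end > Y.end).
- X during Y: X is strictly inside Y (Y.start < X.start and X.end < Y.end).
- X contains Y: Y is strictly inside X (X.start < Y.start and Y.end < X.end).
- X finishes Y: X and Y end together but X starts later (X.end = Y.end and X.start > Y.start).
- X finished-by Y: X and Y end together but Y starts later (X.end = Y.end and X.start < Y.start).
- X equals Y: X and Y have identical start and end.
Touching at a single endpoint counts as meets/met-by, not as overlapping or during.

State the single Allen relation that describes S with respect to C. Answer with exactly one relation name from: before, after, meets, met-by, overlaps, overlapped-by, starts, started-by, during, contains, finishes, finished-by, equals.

S = [14:30, 17:45]; C = [08:45, 16:10].
Compare endpoints: S.start > C.start, S.start < C.end, S.end > C.start, S.end > C.end.
That pattern is 'overlapped-by'.

overlapped-by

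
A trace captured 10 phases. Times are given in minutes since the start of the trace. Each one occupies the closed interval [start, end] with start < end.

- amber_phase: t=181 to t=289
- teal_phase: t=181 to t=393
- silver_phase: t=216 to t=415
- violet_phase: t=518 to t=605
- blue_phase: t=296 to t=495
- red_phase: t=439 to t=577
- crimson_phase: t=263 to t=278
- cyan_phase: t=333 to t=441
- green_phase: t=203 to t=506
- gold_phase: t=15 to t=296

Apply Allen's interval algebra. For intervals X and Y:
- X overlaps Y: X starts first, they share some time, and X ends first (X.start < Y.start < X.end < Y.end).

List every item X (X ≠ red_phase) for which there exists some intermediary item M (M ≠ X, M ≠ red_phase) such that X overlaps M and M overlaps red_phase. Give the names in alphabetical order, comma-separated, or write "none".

amber_phase, gold_phase, silver_phase, teal_phase

Target red_phase = [t=439, t=577].
Intermediaries M with M overlaps red_phase: blue_phase, cyan_phase, green_phase.
Via blue_phase — items with X overlaps blue_phase: silver_phase, teal_phase.
Via cyan_phase — items with X overlaps cyan_phase: silver_phase, teal_phase.
Via green_phase — items with X overlaps green_phase: amber_phase, gold_phase, teal_phase.
Union: amber_phase, gold_phase, silver_phase, teal_phase.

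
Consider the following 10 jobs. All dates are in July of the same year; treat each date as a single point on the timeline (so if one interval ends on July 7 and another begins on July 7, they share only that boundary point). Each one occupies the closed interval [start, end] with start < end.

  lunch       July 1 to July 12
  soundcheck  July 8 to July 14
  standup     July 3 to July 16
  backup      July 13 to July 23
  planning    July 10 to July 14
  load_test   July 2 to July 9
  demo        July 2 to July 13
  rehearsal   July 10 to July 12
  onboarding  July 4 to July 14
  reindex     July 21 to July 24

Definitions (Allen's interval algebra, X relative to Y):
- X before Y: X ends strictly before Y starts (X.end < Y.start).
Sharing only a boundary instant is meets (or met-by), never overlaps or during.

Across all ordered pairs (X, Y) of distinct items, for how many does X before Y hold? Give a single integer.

13

Checking all 90 ordered pairs for relation 'before'; matching pairs in alphabetical order:
(demo, reindex): demo before reindex ✓
(load_test, backup): load_test before backup ✓
(load_test, planning): load_test before planning ✓
(load_test, rehearsal): load_test before rehearsal ✓
(load_test, reindex): load_test before reindex ✓
(lunch, backup): lunch before backup ✓
(lunch, reindex): lunch before reindex ✓
(onboarding, reindex): onboarding before reindex ✓
(planning, reindex): planning before reindex ✓
(rehearsal, backup): rehearsal before backup ✓
(rehearsal, reindex): rehearsal before reindex ✓
(soundcheck, reindex): soundcheck before reindex ✓
(standup, reindex): standup before reindex ✓
Count: 13.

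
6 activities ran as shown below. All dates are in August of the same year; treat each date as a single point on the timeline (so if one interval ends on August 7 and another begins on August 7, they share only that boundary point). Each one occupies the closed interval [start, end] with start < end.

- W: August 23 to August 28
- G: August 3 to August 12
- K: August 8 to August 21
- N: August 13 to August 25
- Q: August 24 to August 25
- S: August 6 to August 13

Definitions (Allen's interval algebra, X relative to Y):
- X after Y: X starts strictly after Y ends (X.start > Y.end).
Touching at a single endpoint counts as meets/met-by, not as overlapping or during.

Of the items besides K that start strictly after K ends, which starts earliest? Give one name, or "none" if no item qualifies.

W

Target K = [August 8, August 21].
G [August 3, August 12] → overlaps → excluded.
N [August 13, August 25] → overlapped-by → excluded.
Q [August 24, August 25] → after → candidate.
S [August 6, August 13] → overlaps → excluded.
W [August 23, August 28] → after → candidate.
Among candidates, earliest start is August 23 → W.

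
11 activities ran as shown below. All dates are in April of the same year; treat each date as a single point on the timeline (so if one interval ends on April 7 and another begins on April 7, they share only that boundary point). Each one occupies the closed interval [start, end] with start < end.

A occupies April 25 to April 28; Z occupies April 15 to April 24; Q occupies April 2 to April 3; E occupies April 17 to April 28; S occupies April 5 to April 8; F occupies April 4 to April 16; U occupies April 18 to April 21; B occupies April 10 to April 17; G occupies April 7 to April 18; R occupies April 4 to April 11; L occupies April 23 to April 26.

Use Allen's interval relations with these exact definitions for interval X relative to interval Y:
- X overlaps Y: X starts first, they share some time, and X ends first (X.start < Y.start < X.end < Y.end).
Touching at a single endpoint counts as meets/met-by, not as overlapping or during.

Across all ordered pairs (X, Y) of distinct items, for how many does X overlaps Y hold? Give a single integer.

Checking all 110 ordered pairs for relation 'overlaps'; matching pairs in alphabetical order:
(B, Z): B overlaps Z ✓
(F, B): F overlaps B ✓
(F, G): F overlaps G ✓
(F, Z): F overlaps Z ✓
(G, E): G overlaps E ✓
(G, Z): G overlaps Z ✓
(L, A): L overlaps A ✓
(R, B): R overlaps B ✓
(R, G): R overlaps G ✓
(S, G): S overlaps G ✓
(Z, E): Z overlaps E ✓
(Z, L): Z overlaps L ✓
Count: 12.

12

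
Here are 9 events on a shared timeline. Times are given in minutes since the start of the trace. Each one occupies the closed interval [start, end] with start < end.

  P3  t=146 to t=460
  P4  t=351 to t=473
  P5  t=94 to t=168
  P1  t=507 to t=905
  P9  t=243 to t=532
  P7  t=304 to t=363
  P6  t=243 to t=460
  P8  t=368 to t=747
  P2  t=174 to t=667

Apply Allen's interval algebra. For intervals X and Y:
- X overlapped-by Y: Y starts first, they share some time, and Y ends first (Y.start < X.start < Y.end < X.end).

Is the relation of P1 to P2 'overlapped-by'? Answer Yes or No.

P1 = [t=507, t=905], P2 = [t=174, t=667].
Actual relation of P1 to P2: overlapped-by.
Asked whether 'overlapped-by' holds → Yes.

Yes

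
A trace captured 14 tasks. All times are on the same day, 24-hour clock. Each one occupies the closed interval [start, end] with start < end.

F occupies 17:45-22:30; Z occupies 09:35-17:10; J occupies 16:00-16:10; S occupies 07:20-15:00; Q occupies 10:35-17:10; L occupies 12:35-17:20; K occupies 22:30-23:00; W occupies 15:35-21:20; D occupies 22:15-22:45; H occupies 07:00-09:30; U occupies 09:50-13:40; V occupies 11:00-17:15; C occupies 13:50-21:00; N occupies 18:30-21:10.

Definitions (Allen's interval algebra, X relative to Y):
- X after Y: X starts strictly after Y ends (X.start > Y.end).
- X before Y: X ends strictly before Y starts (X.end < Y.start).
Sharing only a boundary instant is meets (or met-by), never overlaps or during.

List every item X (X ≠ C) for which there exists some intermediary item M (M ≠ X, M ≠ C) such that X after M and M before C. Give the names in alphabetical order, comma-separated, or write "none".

Target C = [13:50, 21:00].
Intermediaries M with M before C: H, U.
Via H — items with X after H: D, F, J, K, L, N, Q, U, V, W, Z.
Via U — items with X after U: D, F, J, K, N, W.
Union: D, F, J, K, L, N, Q, U, V, W, Z.

D, F, J, K, L, N, Q, U, V, W, Z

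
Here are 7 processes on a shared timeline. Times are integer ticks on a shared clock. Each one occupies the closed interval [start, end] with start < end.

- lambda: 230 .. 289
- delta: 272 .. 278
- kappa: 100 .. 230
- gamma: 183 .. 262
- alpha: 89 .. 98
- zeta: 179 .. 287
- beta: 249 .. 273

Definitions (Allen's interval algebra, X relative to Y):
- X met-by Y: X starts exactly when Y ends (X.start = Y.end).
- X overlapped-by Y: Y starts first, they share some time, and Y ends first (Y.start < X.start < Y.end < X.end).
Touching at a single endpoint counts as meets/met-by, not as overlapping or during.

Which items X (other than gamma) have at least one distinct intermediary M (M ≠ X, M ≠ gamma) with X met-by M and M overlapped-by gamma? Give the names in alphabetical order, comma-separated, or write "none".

none

Target gamma = [183, 262].
Intermediaries M with M overlapped-by gamma: beta, lambda.
Via beta — items with X met-by beta: none.
Via lambda — items with X met-by lambda: none.
Union: none.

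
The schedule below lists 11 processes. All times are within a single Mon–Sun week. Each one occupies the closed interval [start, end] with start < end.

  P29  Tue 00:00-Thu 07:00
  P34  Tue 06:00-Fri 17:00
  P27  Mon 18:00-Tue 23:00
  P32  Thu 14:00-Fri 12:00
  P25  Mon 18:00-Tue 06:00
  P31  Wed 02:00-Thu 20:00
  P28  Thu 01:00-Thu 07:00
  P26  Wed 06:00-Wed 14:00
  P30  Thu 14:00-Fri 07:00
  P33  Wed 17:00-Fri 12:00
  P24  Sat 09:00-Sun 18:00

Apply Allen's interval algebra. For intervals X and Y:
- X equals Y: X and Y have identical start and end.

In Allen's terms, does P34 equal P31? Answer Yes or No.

No

P34 = [Tue 06:00, Fri 17:00], P31 = [Wed 02:00, Thu 20:00].
Actual relation of P34 to P31: contains.
Asked whether 'equals' holds → No.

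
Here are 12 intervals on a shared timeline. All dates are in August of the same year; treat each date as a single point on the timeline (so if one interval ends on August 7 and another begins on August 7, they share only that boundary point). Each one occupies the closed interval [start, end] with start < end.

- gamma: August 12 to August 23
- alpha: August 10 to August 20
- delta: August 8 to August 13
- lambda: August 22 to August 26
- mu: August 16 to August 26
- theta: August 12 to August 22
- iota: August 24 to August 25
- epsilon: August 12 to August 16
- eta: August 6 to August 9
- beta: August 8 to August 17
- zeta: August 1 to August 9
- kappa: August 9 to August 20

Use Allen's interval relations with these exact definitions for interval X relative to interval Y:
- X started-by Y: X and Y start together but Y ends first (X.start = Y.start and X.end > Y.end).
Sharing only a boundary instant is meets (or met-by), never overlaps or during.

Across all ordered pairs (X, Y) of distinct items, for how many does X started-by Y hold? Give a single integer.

Checking all 132 ordered pairs for relation 'started-by'; matching pairs in alphabetical order:
(beta, delta): beta started-by delta ✓
(gamma, epsilon): gamma started-by epsilon ✓
(gamma, theta): gamma started-by theta ✓
(theta, epsilon): theta started-by epsilon ✓
Count: 4.

4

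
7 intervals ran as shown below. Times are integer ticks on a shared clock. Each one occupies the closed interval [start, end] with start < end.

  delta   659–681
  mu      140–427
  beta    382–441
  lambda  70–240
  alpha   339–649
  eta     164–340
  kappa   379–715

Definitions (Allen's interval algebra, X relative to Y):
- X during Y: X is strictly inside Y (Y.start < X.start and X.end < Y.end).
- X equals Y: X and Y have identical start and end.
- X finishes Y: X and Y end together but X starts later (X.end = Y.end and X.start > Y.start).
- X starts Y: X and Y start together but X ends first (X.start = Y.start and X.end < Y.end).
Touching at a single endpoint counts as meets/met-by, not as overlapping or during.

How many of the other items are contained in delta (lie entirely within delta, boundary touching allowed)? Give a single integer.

0

Target delta = [659, 681].
alpha [339, 649] → before → no.
beta [382, 441] → before → no.
eta [164, 340] → before → no.
kappa [379, 715] → contains → no.
lambda [70, 240] → before → no.
mu [140, 427] → before → no.
Total: 0.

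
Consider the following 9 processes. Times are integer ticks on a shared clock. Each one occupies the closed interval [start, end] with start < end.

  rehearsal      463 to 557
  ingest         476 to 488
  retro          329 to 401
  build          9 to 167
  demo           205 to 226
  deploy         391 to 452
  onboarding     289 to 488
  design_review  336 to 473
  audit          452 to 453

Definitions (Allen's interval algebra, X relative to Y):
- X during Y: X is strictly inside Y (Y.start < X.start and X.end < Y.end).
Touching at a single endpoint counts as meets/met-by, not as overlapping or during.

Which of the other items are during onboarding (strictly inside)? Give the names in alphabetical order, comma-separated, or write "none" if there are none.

audit, deploy, design_review, retro

Target onboarding = [289, 488].
audit [452, 453] → during → yes.
build [9, 167] → before → no.
demo [205, 226] → before → no.
deploy [391, 452] → during → yes.
design_review [336, 473] → during → yes.
ingest [476, 488] → finishes → no.
rehearsal [463, 557] → overlapped-by → no.
retro [329, 401] → during → yes.
Result: audit, deploy, design_review, retro.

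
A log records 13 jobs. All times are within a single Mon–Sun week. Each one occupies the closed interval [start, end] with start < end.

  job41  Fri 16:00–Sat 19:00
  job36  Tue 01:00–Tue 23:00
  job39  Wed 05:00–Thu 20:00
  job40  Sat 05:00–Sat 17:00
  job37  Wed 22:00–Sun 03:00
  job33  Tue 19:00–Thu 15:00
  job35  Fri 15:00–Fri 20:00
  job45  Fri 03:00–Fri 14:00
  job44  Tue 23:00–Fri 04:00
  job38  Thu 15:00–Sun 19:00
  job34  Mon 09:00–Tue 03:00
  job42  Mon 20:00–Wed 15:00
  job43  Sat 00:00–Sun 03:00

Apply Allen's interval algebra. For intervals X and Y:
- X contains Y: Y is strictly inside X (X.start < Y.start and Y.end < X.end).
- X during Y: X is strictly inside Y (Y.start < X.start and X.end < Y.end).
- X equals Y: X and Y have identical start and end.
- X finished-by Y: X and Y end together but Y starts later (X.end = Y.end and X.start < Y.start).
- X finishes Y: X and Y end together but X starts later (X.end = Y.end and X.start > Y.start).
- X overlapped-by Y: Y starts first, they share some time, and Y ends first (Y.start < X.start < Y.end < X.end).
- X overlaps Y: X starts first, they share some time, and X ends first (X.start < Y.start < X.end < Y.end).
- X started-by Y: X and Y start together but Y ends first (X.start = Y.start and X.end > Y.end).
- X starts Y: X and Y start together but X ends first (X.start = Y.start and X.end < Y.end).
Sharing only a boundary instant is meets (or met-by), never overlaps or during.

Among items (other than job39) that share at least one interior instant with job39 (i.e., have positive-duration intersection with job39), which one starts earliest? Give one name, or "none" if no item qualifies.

job42

Target job39 = [Wed 05:00, Thu 20:00].
job33 [Tue 19:00, Thu 15:00] → overlaps → candidate.
job34 [Mon 09:00, Tue 03:00] → before → excluded.
job35 [Fri 15:00, Fri 20:00] → after → excluded.
job36 [Tue 01:00, Tue 23:00] → before → excluded.
job37 [Wed 22:00, Sun 03:00] → overlapped-by → candidate.
job38 [Thu 15:00, Sun 19:00] → overlapped-by → candidate.
job40 [Sat 05:00, Sat 17:00] → after → excluded.
job41 [Fri 16:00, Sat 19:00] → after → excluded.
job42 [Mon 20:00, Wed 15:00] → overlaps → candidate.
job43 [Sat 00:00, Sun 03:00] → after → excluded.
job44 [Tue 23:00, Fri 04:00] → contains → candidate.
job45 [Fri 03:00, Fri 14:00] → after → excluded.
Among candidates, earliest start is Mon 20:00 → job42.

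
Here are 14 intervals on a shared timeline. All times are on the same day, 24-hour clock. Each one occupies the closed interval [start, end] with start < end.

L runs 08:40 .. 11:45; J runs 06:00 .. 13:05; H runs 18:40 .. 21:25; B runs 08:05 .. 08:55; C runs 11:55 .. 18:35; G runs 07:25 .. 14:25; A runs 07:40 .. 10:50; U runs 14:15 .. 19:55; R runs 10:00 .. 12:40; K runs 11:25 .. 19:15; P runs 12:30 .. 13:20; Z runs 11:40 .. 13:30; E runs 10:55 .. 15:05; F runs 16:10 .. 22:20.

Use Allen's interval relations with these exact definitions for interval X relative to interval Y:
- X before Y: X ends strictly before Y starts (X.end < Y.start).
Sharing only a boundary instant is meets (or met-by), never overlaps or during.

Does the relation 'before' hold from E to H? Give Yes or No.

E = [10:55, 15:05], H = [18:40, 21:25].
Actual relation of E to H: before.
Asked whether 'before' holds → Yes.

Yes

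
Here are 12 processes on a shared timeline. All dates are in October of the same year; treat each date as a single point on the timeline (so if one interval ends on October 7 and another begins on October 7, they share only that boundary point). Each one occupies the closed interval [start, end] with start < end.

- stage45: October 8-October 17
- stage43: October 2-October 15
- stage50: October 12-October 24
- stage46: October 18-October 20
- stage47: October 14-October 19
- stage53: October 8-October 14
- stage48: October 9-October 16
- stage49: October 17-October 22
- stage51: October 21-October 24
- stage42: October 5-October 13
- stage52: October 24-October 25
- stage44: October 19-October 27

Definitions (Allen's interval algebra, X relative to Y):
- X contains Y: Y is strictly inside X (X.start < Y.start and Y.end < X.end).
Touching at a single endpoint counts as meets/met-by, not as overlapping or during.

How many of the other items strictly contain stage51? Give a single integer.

Target stage51 = [October 21, October 24].
stage42 [October 5, October 13] → before → no.
stage43 [October 2, October 15] → before → no.
stage44 [October 19, October 27] → contains → counts.
stage45 [October 8, October 17] → before → no.
stage46 [October 18, October 20] → before → no.
stage47 [October 14, October 19] → before → no.
stage48 [October 9, October 16] → before → no.
stage49 [October 17, October 22] → overlaps → no.
stage50 [October 12, October 24] → finished-by → no.
stage52 [October 24, October 25] → met-by → no.
stage53 [October 8, October 14] → before → no.
Total: 1.

1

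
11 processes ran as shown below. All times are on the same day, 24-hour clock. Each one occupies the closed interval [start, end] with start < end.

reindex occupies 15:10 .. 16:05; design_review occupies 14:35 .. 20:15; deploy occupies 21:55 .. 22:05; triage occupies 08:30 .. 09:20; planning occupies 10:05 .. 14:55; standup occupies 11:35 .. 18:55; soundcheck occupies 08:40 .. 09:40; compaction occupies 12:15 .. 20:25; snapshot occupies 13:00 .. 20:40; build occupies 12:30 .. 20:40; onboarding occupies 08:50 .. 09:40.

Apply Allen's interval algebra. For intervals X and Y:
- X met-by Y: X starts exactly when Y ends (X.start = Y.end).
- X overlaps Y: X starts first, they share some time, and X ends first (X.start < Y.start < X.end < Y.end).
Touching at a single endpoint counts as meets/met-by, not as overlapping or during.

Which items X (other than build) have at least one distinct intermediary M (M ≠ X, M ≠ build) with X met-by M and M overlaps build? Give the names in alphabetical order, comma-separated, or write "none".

Target build = [12:30, 20:40].
Intermediaries M with M overlaps build: compaction, planning, standup.
Via compaction — items with X met-by compaction: none.
Via planning — items with X met-by planning: none.
Via standup — items with X met-by standup: none.
Union: none.

none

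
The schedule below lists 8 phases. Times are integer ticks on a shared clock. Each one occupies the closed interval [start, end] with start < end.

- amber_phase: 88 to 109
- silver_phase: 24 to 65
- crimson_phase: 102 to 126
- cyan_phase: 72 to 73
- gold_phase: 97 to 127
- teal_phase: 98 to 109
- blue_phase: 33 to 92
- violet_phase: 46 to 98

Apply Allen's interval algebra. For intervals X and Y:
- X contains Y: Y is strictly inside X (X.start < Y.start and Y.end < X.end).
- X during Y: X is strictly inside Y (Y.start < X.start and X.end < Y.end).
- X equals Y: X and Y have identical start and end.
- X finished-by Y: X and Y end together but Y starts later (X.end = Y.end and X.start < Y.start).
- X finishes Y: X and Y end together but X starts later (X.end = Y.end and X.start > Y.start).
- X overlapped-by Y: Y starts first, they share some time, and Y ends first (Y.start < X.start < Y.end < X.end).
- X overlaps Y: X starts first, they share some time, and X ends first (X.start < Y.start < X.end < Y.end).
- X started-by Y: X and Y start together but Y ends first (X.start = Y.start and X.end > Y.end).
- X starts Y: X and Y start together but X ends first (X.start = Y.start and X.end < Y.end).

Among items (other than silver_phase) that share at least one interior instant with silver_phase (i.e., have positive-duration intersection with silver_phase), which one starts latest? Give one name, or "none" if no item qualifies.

violet_phase

Target silver_phase = [24, 65].
amber_phase [88, 109] → after → excluded.
blue_phase [33, 92] → overlapped-by → candidate.
crimson_phase [102, 126] → after → excluded.
cyan_phase [72, 73] → after → excluded.
gold_phase [97, 127] → after → excluded.
teal_phase [98, 109] → after → excluded.
violet_phase [46, 98] → overlapped-by → candidate.
Among candidates, latest start is 46 → violet_phase.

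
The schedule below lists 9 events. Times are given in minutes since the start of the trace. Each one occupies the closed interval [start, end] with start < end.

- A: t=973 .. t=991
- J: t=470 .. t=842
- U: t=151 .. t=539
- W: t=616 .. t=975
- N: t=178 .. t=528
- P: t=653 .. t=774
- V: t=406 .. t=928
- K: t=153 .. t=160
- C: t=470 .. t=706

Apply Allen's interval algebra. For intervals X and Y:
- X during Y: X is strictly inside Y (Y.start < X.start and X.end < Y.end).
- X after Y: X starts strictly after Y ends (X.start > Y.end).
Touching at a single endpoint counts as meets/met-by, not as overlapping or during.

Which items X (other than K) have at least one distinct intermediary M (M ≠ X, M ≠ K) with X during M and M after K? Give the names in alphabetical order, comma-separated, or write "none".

C, J, P

Target K = [t=153, t=160].
Intermediaries M with M after K: A, C, J, N, P, V, W.
Via A — items with X during A: none.
Via C — items with X during C: none.
Via J — items with X during J: P.
Via N — items with X during N: none.
Via P — items with X during P: none.
Via V — items with X during V: C, J, P.
Via W — items with X during W: P.
Union: C, J, P.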